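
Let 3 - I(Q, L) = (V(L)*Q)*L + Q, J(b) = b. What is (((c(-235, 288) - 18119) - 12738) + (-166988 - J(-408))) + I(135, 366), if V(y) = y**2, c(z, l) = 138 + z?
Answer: -6618963626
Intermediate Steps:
I(Q, L) = 3 - Q - Q*L**3 (I(Q, L) = 3 - ((L**2*Q)*L + Q) = 3 - ((Q*L**2)*L + Q) = 3 - (Q*L**3 + Q) = 3 - (Q + Q*L**3) = 3 + (-Q - Q*L**3) = 3 - Q - Q*L**3)
(((c(-235, 288) - 18119) - 12738) + (-166988 - J(-408))) + I(135, 366) = ((((138 - 235) - 18119) - 12738) + (-166988 - 1*(-408))) + (3 - 1*135 - 1*135*366**3) = (((-97 - 18119) - 12738) + (-166988 + 408)) + (3 - 135 - 1*135*49027896) = ((-18216 - 12738) - 166580) + (3 - 135 - 6618765960) = (-30954 - 166580) - 6618766092 = -197534 - 6618766092 = -6618963626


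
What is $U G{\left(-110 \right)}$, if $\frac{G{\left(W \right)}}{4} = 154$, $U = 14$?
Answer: $8624$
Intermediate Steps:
$G{\left(W \right)} = 616$ ($G{\left(W \right)} = 4 \cdot 154 = 616$)
$U G{\left(-110 \right)} = 14 \cdot 616 = 8624$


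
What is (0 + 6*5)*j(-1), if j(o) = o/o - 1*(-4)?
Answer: 150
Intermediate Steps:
j(o) = 5 (j(o) = 1 + 4 = 5)
(0 + 6*5)*j(-1) = (0 + 6*5)*5 = (0 + 30)*5 = 30*5 = 150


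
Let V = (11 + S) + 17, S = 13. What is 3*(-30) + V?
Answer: -49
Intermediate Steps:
V = 41 (V = (11 + 13) + 17 = 24 + 17 = 41)
3*(-30) + V = 3*(-30) + 41 = -90 + 41 = -49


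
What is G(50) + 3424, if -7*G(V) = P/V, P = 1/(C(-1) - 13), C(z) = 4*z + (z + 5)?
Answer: 15579201/4550 ≈ 3424.0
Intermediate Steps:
C(z) = 5 + 5*z (C(z) = 4*z + (5 + z) = 5 + 5*z)
P = -1/13 (P = 1/((5 + 5*(-1)) - 13) = 1/((5 - 5) - 13) = 1/(0 - 13) = 1/(-13) = -1/13 ≈ -0.076923)
G(V) = 1/(91*V) (G(V) = -(-1)/(91*V) = 1/(91*V))
G(50) + 3424 = (1/91)/50 + 3424 = (1/91)*(1/50) + 3424 = 1/4550 + 3424 = 15579201/4550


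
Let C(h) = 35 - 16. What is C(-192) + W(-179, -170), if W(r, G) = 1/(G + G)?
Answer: 6459/340 ≈ 18.997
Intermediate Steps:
C(h) = 19
W(r, G) = 1/(2*G)
C(-192) + W(-179, -170) = 19 + (1/2)/(-170) = 19 + (1/2)*(-1/170) = 19 - 1/340 = 6459/340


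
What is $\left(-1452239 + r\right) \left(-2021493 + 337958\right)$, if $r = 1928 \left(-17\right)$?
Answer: $2500074728025$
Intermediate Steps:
$r = -32776$
$\left(-1452239 + r\right) \left(-2021493 + 337958\right) = \left(-1452239 - 32776\right) \left(-2021493 + 337958\right) = \left(-1485015\right) \left(-1683535\right) = 2500074728025$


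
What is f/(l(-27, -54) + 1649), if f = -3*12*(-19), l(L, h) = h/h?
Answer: 114/275 ≈ 0.41455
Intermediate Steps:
l(L, h) = 1
f = 684 (f = -36*(-19) = 684)
f/(l(-27, -54) + 1649) = 684/(1 + 1649) = 684/1650 = 684*(1/1650) = 114/275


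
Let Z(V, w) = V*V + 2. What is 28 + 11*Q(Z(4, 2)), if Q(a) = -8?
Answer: -60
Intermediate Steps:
Z(V, w) = 2 + V² (Z(V, w) = V² + 2 = 2 + V²)
28 + 11*Q(Z(4, 2)) = 28 + 11*(-8) = 28 - 88 = -60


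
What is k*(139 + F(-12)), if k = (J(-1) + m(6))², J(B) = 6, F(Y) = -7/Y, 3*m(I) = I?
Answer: 26800/3 ≈ 8933.3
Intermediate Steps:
m(I) = I/3
k = 64 (k = (6 + (⅓)*6)² = (6 + 2)² = 8² = 64)
k*(139 + F(-12)) = 64*(139 - 7/(-12)) = 64*(139 - 7*(-1/12)) = 64*(139 + 7/12) = 64*(1675/12) = 26800/3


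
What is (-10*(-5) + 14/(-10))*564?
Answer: 137052/5 ≈ 27410.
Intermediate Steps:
(-10*(-5) + 14/(-10))*564 = (50 + 14*(-1/10))*564 = (50 - 7/5)*564 = (243/5)*564 = 137052/5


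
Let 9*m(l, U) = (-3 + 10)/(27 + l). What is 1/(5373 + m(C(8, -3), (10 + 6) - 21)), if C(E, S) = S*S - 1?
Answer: 45/241786 ≈ 0.00018612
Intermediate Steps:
C(E, S) = -1 + S² (C(E, S) = S² - 1 = -1 + S²)
m(l, U) = 7/(9*(27 + l)) (m(l, U) = ((-3 + 10)/(27 + l))/9 = (7/(27 + l))/9 = 7/(9*(27 + l)))
1/(5373 + m(C(8, -3), (10 + 6) - 21)) = 1/(5373 + 7/(9*(27 + (-1 + (-3)²)))) = 1/(5373 + 7/(9*(27 + (-1 + 9)))) = 1/(5373 + 7/(9*(27 + 8))) = 1/(5373 + (7/9)/35) = 1/(5373 + (7/9)*(1/35)) = 1/(5373 + 1/45) = 1/(241786/45) = 45/241786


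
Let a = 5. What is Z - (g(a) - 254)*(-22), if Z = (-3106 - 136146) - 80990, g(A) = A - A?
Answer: -225830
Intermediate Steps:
g(A) = 0
Z = -220242 (Z = -139252 - 80990 = -220242)
Z - (g(a) - 254)*(-22) = -220242 - (0 - 254)*(-22) = -220242 - (-254)*(-22) = -220242 - 1*5588 = -220242 - 5588 = -225830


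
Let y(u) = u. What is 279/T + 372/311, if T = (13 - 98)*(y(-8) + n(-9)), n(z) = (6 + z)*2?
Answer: 529449/370090 ≈ 1.4306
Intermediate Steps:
n(z) = 12 + 2*z
T = 1190 (T = (13 - 98)*(-8 + (12 + 2*(-9))) = -85*(-8 + (12 - 18)) = -85*(-8 - 6) = -85*(-14) = 1190)
279/T + 372/311 = 279/1190 + 372/311 = 529449/370090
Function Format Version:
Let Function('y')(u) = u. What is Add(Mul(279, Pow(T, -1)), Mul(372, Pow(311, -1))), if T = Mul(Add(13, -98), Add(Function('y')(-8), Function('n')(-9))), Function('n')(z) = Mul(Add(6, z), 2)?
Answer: Rational(529449, 370090) ≈ 1.4306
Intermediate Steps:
Function('n')(z) = Add(12, Mul(2, z))
T = 1190 (T = Mul(Add(13, -98), Add(-8, Add(12, Mul(2, -9)))) = Mul(-85, Add(-8, Add(12, -18))) = Mul(-85, Add(-8, -6)) = Mul(-85, -14) = 1190)
Add(Mul(279, Pow(T, -1)), Mul(372, Pow(311, -1))) = Add(Mul(279, Pow(1190, -1)), Mul(372, Pow(311, -1))) = Add(Mul(279, Rational(1, 1190)), Mul(372, Rational(1, 311))) = Add(Rational(279, 1190), Rational(372, 311)) = Rational(529449, 370090)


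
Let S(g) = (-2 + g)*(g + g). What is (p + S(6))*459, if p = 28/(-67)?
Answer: 1463292/67 ≈ 21840.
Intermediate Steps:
p = -28/67 (p = 28*(-1/67) = -28/67 ≈ -0.41791)
S(g) = 2*g*(-2 + g) (S(g) = (-2 + g)*(2*g) = 2*g*(-2 + g))
(p + S(6))*459 = (-28/67 + 2*6*(-2 + 6))*459 = (-28/67 + 2*6*4)*459 = (-28/67 + 48)*459 = (3188/67)*459 = 1463292/67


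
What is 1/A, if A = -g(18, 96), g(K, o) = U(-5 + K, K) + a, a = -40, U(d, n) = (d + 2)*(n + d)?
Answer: -1/425 ≈ -0.0023529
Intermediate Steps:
U(d, n) = (2 + d)*(d + n)
g(K, o) = -50 + (-5 + K)**2 + 4*K + K*(-5 + K) (g(K, o) = ((-5 + K)**2 + 2*(-5 + K) + 2*K + (-5 + K)*K) - 40 = ((-5 + K)**2 + (-10 + 2*K) + 2*K + K*(-5 + K)) - 40 = (-10 + (-5 + K)**2 + 4*K + K*(-5 + K)) - 40 = -50 + (-5 + K)**2 + 4*K + K*(-5 + K))
A = -425 (A = -(-25 - 11*18 + 2*18**2) = -(-25 - 198 + 2*324) = -(-25 - 198 + 648) = -1*425 = -425)
1/A = 1/(-425) = -1/425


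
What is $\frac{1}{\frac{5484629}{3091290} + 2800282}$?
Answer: $\frac{3091290}{8656489228409} \approx 3.5711 \cdot 10^{-7}$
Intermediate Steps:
$\frac{1}{\frac{5484629}{3091290} + 2800282} = \frac{1}{\frac{8656489228409}{3091290}} = \frac{3091290}{8656489228409}$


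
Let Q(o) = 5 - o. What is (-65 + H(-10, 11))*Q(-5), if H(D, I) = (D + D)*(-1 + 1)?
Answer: -650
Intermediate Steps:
H(D, I) = 0 (H(D, I) = (2*D)*0 = 0)
(-65 + H(-10, 11))*Q(-5) = (-65 + 0)*(5 - 1*(-5)) = -65*(5 + 5) = -65*10 = -650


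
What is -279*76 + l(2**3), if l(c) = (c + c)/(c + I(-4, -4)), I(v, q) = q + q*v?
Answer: -106016/5 ≈ -21203.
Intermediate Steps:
l(c) = 2*c/(12 + c) (l(c) = (c + c)/(c - 4*(1 - 4)) = (2*c)/(c - 4*(-3)) = (2*c)/(c + 12) = (2*c)/(12 + c) = 2*c/(12 + c))
-279*76 + l(2**3) = -279*76 + 2*2**3/(12 + 2**3) = -21204 + 2*8/(12 + 8) = -21204 + 2*8/20 = -21204 + 2*8*(1/20) = -21204 + 4/5 = -106016/5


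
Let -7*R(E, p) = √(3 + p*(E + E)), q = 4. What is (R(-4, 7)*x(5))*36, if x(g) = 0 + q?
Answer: -144*I*√53/7 ≈ -149.76*I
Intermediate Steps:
R(E, p) = -√(3 + 2*E*p)/7 (R(E, p) = -√(3 + p*(E + E))/7 = -√(3 + p*(2*E))/7 = -√(3 + 2*E*p)/7)
x(g) = 4 (x(g) = 0 + 4 = 4)
(R(-4, 7)*x(5))*36 = (-√(3 + 2*(-4)*7)/7*4)*36 = (-√(3 - 56)/7*4)*36 = (-I*√53/7*4)*36 = -4*I*√53/7*36 = -144*I*√53/7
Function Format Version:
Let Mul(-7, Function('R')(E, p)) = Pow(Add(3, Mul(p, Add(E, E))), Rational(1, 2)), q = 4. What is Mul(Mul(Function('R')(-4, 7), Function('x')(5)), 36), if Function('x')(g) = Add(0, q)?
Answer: Mul(Rational(-144, 7), I, Pow(53, Rational(1, 2))) ≈ Mul(-149.76, I)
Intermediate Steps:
Function('R')(E, p) = Mul(Rational(-1, 7), Pow(Add(3, Mul(2, E, p)), Rational(1, 2))) (Function('R')(E, p) = Mul(Rational(-1, 7), Pow(Add(3, Mul(p, Add(E, E))), Rational(1, 2))) = Mul(Rational(-1, 7), Pow(Add(3, Mul(p, Mul(2, E))), Rational(1, 2))) = Mul(Rational(-1, 7), Pow(Add(3, Mul(2, E, p)), Rational(1, 2))))
Function('x')(g) = 4 (Function('x')(g) = Add(0, 4) = 4)
Mul(Mul(Function('R')(-4, 7), Function('x')(5)), 36) = Mul(Mul(Mul(Rational(-1, 7), Pow(Add(3, Mul(2, -4, 7)), Rational(1, 2))), 4), 36) = Mul(Mul(Mul(Rational(-1, 7), Pow(Add(3, -56), Rational(1, 2))), 4), 36) = Mul(Mul(Mul(Rational(-1, 7), Pow(-53, Rational(1, 2))), 4), 36) = Mul(Mul(Mul(Rational(-1, 7), Mul(I, Pow(53, Rational(1, 2)))), 4), 36) = Mul(Mul(Mul(Rational(-1, 7), I, Pow(53, Rational(1, 2))), 4), 36) = Mul(Mul(Rational(-4, 7), I, Pow(53, Rational(1, 2))), 36) = Mul(Rational(-144, 7), I, Pow(53, Rational(1, 2)))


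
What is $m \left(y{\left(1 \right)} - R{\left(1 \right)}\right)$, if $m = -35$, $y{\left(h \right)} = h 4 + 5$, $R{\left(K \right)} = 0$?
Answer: $-315$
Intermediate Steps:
$y{\left(h \right)} = 5 + 4 h$ ($y{\left(h \right)} = 4 h + 5 = 5 + 4 h$)
$m \left(y{\left(1 \right)} - R{\left(1 \right)}\right) = - 35 \left(\left(5 + 4 \cdot 1\right) - 0\right) = - 35 \left(\left(5 + 4\right) + 0\right) = - 35 \left(9 + 0\right) = \left(-35\right) 9 = -315$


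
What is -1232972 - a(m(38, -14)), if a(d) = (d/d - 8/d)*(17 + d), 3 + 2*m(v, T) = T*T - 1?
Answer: -14796907/12 ≈ -1.2331e+6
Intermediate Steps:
m(v, T) = -2 + T**2/2 (m(v, T) = -3/2 + (T*T - 1)/2 = -3/2 + (T**2 - 1)/2 = -3/2 + (-1 + T**2)/2 = -3/2 + (-1/2 + T**2/2) = -2 + T**2/2)
a(d) = (1 - 8/d)*(17 + d)
-1232972 - a(m(38, -14)) = -1232972 - (9 + (-2 + (1/2)*(-14)**2) - 136/(-2 + (1/2)*(-14)**2)) = -1232972 - (9 + (-2 + (1/2)*196) - 136/(-2 + (1/2)*196)) = -1232972 - (9 + (-2 + 98) - 136/(-2 + 98)) = -1232972 - (9 + 96 - 136/96) = -1232972 - (9 + 96 - 136*1/96) = -1232972 - (9 + 96 - 17/12) = -1232972 - 1*1243/12 = -1232972 - 1243/12 = -14796907/12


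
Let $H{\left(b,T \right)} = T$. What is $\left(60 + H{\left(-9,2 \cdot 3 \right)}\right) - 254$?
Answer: $-188$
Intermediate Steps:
$\left(60 + H{\left(-9,2 \cdot 3 \right)}\right) - 254 = \left(60 + 2 \cdot 3\right) - 254 = \left(60 + 6\right) - 254 = 66 - 254 = -188$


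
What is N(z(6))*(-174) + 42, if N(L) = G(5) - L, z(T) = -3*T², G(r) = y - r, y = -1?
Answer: -17706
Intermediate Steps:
G(r) = -1 - r
N(L) = -6 - L (N(L) = (-1 - 1*5) - L = (-1 - 5) - L = -6 - L)
N(z(6))*(-174) + 42 = (-6 - (-3)*6²)*(-174) + 42 = (-6 - (-3)*36)*(-174) + 42 = (-6 - 1*(-108))*(-174) + 42 = (-6 + 108)*(-174) + 42 = 102*(-174) + 42 = -17748 + 42 = -17706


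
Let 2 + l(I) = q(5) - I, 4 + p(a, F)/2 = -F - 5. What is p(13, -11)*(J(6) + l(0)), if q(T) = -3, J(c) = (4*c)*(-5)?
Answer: -500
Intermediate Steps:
J(c) = -20*c
p(a, F) = -18 - 2*F (p(a, F) = -8 + 2*(-F - 5) = -8 + 2*(-5 - F) = -8 + (-10 - 2*F) = -18 - 2*F)
l(I) = -5 - I (l(I) = -2 + (-3 - I) = -5 - I)
p(13, -11)*(J(6) + l(0)) = (-18 - 2*(-11))*(-20*6 + (-5 - 1*0)) = (-18 + 22)*(-120 + (-5 + 0)) = 4*(-120 - 5) = 4*(-125) = -500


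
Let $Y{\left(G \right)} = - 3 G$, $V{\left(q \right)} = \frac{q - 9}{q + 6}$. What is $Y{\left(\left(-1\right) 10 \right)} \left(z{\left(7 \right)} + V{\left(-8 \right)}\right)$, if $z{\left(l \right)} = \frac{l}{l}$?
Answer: $285$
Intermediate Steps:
$z{\left(l \right)} = 1$
$V{\left(q \right)} = \frac{-9 + q}{6 + q}$
$Y{\left(\left(-1\right) 10 \right)} \left(z{\left(7 \right)} + V{\left(-8 \right)}\right) = - 3 \left(\left(-1\right) 10\right) \left(1 + \frac{-9 - 8}{6 - 8}\right) = \left(-3\right) \left(-10\right) \left(1 + \frac{1}{-2} \left(-17\right)\right) = 30 \left(1 - - \frac{17}{2}\right) = 30 \left(1 + \frac{17}{2}\right) = 30 \cdot \frac{19}{2} = 285$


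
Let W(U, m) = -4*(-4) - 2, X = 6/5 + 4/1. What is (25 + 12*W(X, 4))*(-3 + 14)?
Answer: 2123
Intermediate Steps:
X = 26/5 (X = 6*(1/5) + 4*1 = 6/5 + 4 = 26/5 ≈ 5.2000)
W(U, m) = 14 (W(U, m) = 16 - 2 = 14)
(25 + 12*W(X, 4))*(-3 + 14) = (25 + 12*14)*(-3 + 14) = (25 + 168)*11 = 193*11 = 2123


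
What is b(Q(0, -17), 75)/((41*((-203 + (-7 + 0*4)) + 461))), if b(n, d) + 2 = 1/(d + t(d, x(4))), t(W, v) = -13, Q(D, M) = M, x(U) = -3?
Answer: -3/15562 ≈ -0.00019278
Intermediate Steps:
b(n, d) = -2 + 1/(-13 + d) (b(n, d) = -2 + 1/(d - 13) = -2 + 1/(-13 + d))
b(Q(0, -17), 75)/((41*((-203 + (-7 + 0*4)) + 461))) = ((27 - 2*75)/(-13 + 75))/((41*((-203 + (-7 + 0*4)) + 461))) = ((27 - 150)/62)/((41*((-203 + (-7 + 0)) + 461))) = ((1/62)*(-123))/((41*((-203 - 7) + 461))) = -123*1/(41*(-210 + 461))/62 = -123/(62*(41*251)) = -123/62/10291 = -123/62*1/10291 = -3/15562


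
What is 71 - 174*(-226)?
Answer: 39395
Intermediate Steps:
71 - 174*(-226) = 71 + 39324 = 39395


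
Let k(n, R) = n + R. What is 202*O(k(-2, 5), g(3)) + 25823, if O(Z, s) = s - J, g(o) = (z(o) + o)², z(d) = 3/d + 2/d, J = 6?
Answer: 261091/9 ≈ 29010.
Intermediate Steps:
z(d) = 5/d
g(o) = (o + 5/o)² (g(o) = (5/o + o)² = (o + 5/o)²)
k(n, R) = R + n
O(Z, s) = -6 + s (O(Z, s) = s - 1*6 = s - 6 = -6 + s)
202*O(k(-2, 5), g(3)) + 25823 = 202*(-6 + (5 + 3²)²/3²) + 25823 = 202*(-6 + (5 + 9)²/9) + 25823 = 202*(-6 + (⅑)*14²) + 25823 = 202*(-6 + (⅑)*196) + 25823 = 202*(-6 + 196/9) + 25823 = 202*(142/9) + 25823 = 28684/9 + 25823 = 261091/9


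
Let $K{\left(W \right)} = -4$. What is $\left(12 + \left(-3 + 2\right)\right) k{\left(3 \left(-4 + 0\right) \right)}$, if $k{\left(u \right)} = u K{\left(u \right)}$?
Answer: $528$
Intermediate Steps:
$k{\left(u \right)} = - 4 u$ ($k{\left(u \right)} = u \left(-4\right) = - 4 u$)
$\left(12 + \left(-3 + 2\right)\right) k{\left(3 \left(-4 + 0\right) \right)} = \left(12 + \left(-3 + 2\right)\right) \left(- 4 \cdot 3 \left(-4 + 0\right)\right) = \left(12 - 1\right) \left(- 4 \cdot 3 \left(-4\right)\right) = 11 \left(\left(-4\right) \left(-12\right)\right) = 11 \cdot 48 = 528$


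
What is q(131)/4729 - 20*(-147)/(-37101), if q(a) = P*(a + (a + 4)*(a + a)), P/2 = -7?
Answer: -6151206558/58483543 ≈ -105.18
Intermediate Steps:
P = -14 (P = 2*(-7) = -14)
q(a) = -14*a - 28*a*(4 + a) (q(a) = -14*(a + (a + 4)*(a + a)) = -14*(a + (4 + a)*(2*a)) = -14*(a + 2*a*(4 + a)) = -14*a - 28*a*(4 + a))
q(131)/4729 - 20*(-147)/(-37101) = -14*131*(9 + 2*131)/4729 - 20*(-147)/(-37101) = -14*131*(9 + 262)*(1/4729) + 2940*(-1/37101) = -14*131*271*(1/4729) - 980/12367 = -497014*1/4729 - 980/12367 = -497014/4729 - 980/12367 = -6151206558/58483543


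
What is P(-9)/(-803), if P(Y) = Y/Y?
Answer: -1/803 ≈ -0.0012453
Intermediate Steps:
P(Y) = 1
P(-9)/(-803) = 1/(-803) = -1/803*1 = -1/803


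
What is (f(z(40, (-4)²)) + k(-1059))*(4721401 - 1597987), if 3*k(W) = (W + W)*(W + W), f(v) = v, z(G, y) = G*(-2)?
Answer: 4670216068392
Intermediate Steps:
z(G, y) = -2*G
k(W) = 4*W²/3 (k(W) = ((W + W)*(W + W))/3 = ((2*W)*(2*W))/3 = (4*W²)/3 = 4*W²/3)
(f(z(40, (-4)²)) + k(-1059))*(4721401 - 1597987) = (-2*40 + (4/3)*(-1059)²)*(4721401 - 1597987) = (-80 + (4/3)*1121481)*3123414 = (-80 + 1495308)*3123414 = 1495228*3123414 = 4670216068392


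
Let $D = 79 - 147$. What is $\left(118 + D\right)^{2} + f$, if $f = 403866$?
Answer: $406366$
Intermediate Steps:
$D = -68$
$\left(118 + D\right)^{2} + f = \left(118 - 68\right)^{2} + 403866 = 50^{2} + 403866 = 2500 + 403866 = 406366$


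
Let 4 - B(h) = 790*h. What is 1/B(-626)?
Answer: 1/494544 ≈ 2.0221e-6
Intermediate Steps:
B(h) = 4 - 790*h
1/B(-626) = 1/(4 - 790*(-626)) = 1/(4 + 494540) = 1/494544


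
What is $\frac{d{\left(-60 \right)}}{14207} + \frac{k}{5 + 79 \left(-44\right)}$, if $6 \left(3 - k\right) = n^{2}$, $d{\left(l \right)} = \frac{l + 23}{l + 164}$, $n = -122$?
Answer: $\frac{844775411}{1183499928} \approx 0.71379$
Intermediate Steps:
$d{\left(l \right)} = \frac{23 + l}{164 + l}$
$k = - \frac{7433}{3}$ ($k = 3 - \frac{\left(-122\right)^{2}}{6} = 3 - \frac{7442}{3} = - \frac{7433}{3} \approx -2477.7$)
$\frac{d{\left(-60 \right)}}{14207} + \frac{k}{5 + 79 \left(-44\right)} = \frac{\frac{1}{164 - 60} \left(23 - 60\right)}{14207} - \frac{7433}{3 \left(5 + 79 \left(-44\right)\right)} = \frac{1}{104} \left(-37\right) \frac{1}{14207} - \frac{7433}{3 \left(5 - 3476\right)} = \frac{1}{104} \left(-37\right) \frac{1}{14207} - \frac{7433}{3 \left(-3471\right)} = \left(- \frac{37}{104}\right) \frac{1}{14207} - - \frac{7433}{10413} = - \frac{37}{1477528} + \frac{7433}{10413} = \frac{844775411}{1183499928}$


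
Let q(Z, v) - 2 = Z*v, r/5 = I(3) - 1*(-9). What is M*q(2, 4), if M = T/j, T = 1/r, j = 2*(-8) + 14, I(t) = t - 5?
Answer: -1/7 ≈ -0.14286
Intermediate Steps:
I(t) = -5 + t
j = -2 (j = -16 + 14 = -2)
r = 35 (r = 5*((-5 + 3) - 1*(-9)) = 5*(-2 + 9) = 5*7 = 35)
q(Z, v) = 2 + Z*v
T = 1/35 ≈ 0.028571
M = -1/70 (M = (1/35)/(-2) = (1/35)*(-1/2) = -1/70 ≈ -0.014286)
M*q(2, 4) = -(2 + 2*4)/70 = -(2 + 8)/70 = -1/70*10 = -1/7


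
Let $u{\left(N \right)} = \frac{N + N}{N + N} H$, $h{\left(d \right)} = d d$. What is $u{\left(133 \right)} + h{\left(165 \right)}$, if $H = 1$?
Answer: $27226$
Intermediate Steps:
$h{\left(d \right)} = d^{2}$
$u{\left(N \right)} = 1$ ($u{\left(N \right)} = \frac{N + N}{N + N} 1 = \frac{2 N}{2 N} 1 = 2 N \frac{1}{2 N} 1 = 1 \cdot 1 = 1$)
$u{\left(133 \right)} + h{\left(165 \right)} = 1 + 165^{2} = 1 + 27225 = 27226$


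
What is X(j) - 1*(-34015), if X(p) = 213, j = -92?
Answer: 34228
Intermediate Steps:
X(j) - 1*(-34015) = 213 - 1*(-34015) = 213 + 34015 = 34228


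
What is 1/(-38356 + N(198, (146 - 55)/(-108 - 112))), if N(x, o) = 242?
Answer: -1/38114 ≈ -2.6237e-5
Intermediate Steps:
1/(-38356 + N(198, (146 - 55)/(-108 - 112))) = 1/(-38356 + 242) = 1/(-38114) = -1/38114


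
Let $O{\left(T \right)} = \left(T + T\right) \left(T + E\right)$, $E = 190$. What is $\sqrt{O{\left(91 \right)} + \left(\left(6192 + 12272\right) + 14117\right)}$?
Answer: $\sqrt{83723} \approx 289.35$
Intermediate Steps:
$O{\left(T \right)} = 2 T \left(190 + T\right)$ ($O{\left(T \right)} = \left(T + T\right) \left(T + 190\right) = 2 T \left(190 + T\right)$)
$\sqrt{O{\left(91 \right)} + \left(\left(6192 + 12272\right) + 14117\right)} = \sqrt{2 \cdot 91 \left(190 + 91\right) + \left(\left(6192 + 12272\right) + 14117\right)} = \sqrt{2 \cdot 91 \cdot 281 + \left(18464 + 14117\right)} = \sqrt{51142 + 32581} = \sqrt{83723}$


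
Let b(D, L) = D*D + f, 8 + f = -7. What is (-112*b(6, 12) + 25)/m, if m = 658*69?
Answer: -2327/45402 ≈ -0.051253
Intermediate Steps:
f = -15 (f = -8 - 7 = -15)
m = 45402
b(D, L) = -15 + D**2 (b(D, L) = D*D - 15 = D**2 - 15 = -15 + D**2)
(-112*b(6, 12) + 25)/m = (-112*(-15 + 6**2) + 25)/45402 = (-112*(-15 + 36) + 25)*(1/45402) = (-112*21 + 25)*(1/45402) = (-2352 + 25)*(1/45402) = -2327*1/45402 = -2327/45402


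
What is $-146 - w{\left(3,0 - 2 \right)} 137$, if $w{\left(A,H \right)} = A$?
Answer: $-557$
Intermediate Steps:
$-146 - w{\left(3,0 - 2 \right)} 137 = -146 - 3 \cdot 137 = -146 - 411 = -557$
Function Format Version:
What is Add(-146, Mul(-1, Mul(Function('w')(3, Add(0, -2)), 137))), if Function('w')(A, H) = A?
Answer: -557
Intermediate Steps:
Add(-146, Mul(-1, Mul(Function('w')(3, Add(0, -2)), 137))) = Add(-146, Mul(-1, Mul(3, 137))) = Add(-146, Mul(-1, 411)) = Add(-146, -411) = -557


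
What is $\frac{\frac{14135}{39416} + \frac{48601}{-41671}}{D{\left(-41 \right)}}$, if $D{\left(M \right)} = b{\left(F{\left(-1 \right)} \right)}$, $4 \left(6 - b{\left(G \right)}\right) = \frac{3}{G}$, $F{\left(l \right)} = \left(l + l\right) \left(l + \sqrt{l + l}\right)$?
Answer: $- \frac{2969140917}{21616527647} - \frac{63173211 i \sqrt{2}}{21616527647} \approx -0.13736 - 0.004133 i$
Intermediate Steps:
$F{\left(l \right)} = 2 l \left(l + \sqrt{2} \sqrt{l}\right)$ ($F{\left(l \right)} = 2 l \left(l + \sqrt{2 l}\right) = 2 l \left(l + \sqrt{2} \sqrt{l}\right)$)
$b{\left(G \right)} = 6 - \frac{3}{4 G}$ ($b{\left(G \right)} = 6 - \frac{3 \frac{1}{G}}{4} = 6 - \frac{3}{4 G}$)
$D{\left(M \right)} = 6 - \frac{3}{4 \left(2 - 2 i \sqrt{2}\right)}$ ($D{\left(M \right)} = 6 - \frac{3}{4 \left(2 \left(-1\right)^{2} + 2 \sqrt{2} \left(-1\right)^{\frac{3}{2}}\right)} = 6 - \frac{3}{4 \left(2 \cdot 1 + 2 \sqrt{2} \left(- i\right)\right)} = 6 - \frac{3}{4 \left(2 - 2 i \sqrt{2}\right)}$)
$\frac{\frac{14135}{39416} + \frac{48601}{-41671}}{D{\left(-41 \right)}} = \frac{\frac{14135}{39416} + \frac{48601}{-41671}}{\frac{47}{8} - \frac{i \sqrt{2}}{8}} = \frac{14135 \cdot \frac{1}{39416} + 48601 \left(- \frac{1}{41671}\right)}{\frac{47}{8} - \frac{i \sqrt{2}}{8}} = \frac{\frac{14135}{39416} - \frac{6943}{5953}}{\frac{47}{8} - \frac{i \sqrt{2}}{8}} = - \frac{189519633}{234643448 \left(\frac{47}{8} - \frac{i \sqrt{2}}{8}\right)}$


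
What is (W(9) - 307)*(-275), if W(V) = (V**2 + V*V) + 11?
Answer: 36850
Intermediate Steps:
W(V) = 11 + 2*V**2 (W(V) = (V**2 + V**2) + 11 = 2*V**2 + 11 = 11 + 2*V**2)
(W(9) - 307)*(-275) = ((11 + 2*9**2) - 307)*(-275) = ((11 + 2*81) - 307)*(-275) = ((11 + 162) - 307)*(-275) = (173 - 307)*(-275) = -134*(-275) = 36850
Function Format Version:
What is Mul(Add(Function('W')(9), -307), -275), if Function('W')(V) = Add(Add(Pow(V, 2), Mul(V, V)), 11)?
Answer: 36850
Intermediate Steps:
Function('W')(V) = Add(11, Mul(2, Pow(V, 2))) (Function('W')(V) = Add(Add(Pow(V, 2), Pow(V, 2)), 11) = Add(Mul(2, Pow(V, 2)), 11) = Add(11, Mul(2, Pow(V, 2))))
Mul(Add(Function('W')(9), -307), -275) = Mul(Add(Add(11, Mul(2, Pow(9, 2))), -307), -275) = Mul(Add(Add(11, Mul(2, 81)), -307), -275) = Mul(Add(Add(11, 162), -307), -275) = Mul(Add(173, -307), -275) = Mul(-134, -275) = 36850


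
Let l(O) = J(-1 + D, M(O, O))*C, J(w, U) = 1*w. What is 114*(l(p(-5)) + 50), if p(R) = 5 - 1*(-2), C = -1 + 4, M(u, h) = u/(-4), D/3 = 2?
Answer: 7410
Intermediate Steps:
D = 6 (D = 3*2 = 6)
M(u, h) = -u/4 (M(u, h) = u*(-¼) = -u/4)
J(w, U) = w
C = 3
p(R) = 7 (p(R) = 5 + 2 = 7)
l(O) = 15 (l(O) = (-1 + 6)*3 = 5*3 = 15)
114*(l(p(-5)) + 50) = 114*(15 + 50) = 114*65 = 7410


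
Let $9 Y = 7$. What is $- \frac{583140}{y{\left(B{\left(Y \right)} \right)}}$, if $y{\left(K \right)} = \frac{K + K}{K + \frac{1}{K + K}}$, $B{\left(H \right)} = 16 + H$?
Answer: $- \frac{6659896155}{22801} \approx -2.9209 \cdot 10^{5}$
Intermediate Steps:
$Y = \frac{7}{9}$ ($Y = \frac{1}{9} \cdot 7 = \frac{7}{9} \approx 0.77778$)
$y{\left(K \right)} = \frac{2 K}{K + \frac{1}{2 K}}$
$- \frac{583140}{y{\left(B{\left(Y \right)} \right)}} = - \frac{583140}{4 \left(16 + \frac{7}{9}\right)^{2} \frac{1}{1 + 2 \left(16 + \frac{7}{9}\right)^{2}}} = - \frac{583140}{4 \left(\frac{151}{9}\right)^{2} \frac{1}{1 + 2 \left(\frac{151}{9}\right)^{2}}} = - \frac{583140}{4 \cdot \frac{22801}{81} \frac{1}{1 + 2 \cdot \frac{22801}{81}}} = - \frac{583140}{4 \cdot \frac{22801}{81} \frac{1}{1 + \frac{45602}{81}}} = - \frac{583140}{4 \cdot \frac{22801}{81} \frac{1}{\frac{45683}{81}}} = - \frac{583140}{4 \cdot \frac{22801}{81} \cdot \frac{81}{45683}} = - \frac{583140}{\frac{91204}{45683}} = \left(-583140\right) \frac{45683}{91204} = - \frac{6659896155}{22801}$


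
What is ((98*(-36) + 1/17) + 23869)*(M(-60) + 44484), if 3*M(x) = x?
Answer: 15375562272/17 ≈ 9.0444e+8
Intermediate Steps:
M(x) = x/3
((98*(-36) + 1/17) + 23869)*(M(-60) + 44484) = ((98*(-36) + 1/17) + 23869)*((⅓)*(-60) + 44484) = ((-3528 + 1/17) + 23869)*(-20 + 44484) = (-59975/17 + 23869)*44464 = (345798/17)*44464 = 15375562272/17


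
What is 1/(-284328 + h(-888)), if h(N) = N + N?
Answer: -1/286104 ≈ -3.4952e-6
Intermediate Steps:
h(N) = 2*N
1/(-284328 + h(-888)) = 1/(-284328 + 2*(-888)) = 1/(-284328 - 1776) = 1/(-286104) = -1/286104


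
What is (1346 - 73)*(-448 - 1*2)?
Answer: -572850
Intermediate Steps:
(1346 - 73)*(-448 - 1*2) = 1273*(-448 - 2) = 1273*(-450) = -572850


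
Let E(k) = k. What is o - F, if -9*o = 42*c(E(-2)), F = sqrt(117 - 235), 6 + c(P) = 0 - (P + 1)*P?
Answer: 112/3 - I*sqrt(118) ≈ 37.333 - 10.863*I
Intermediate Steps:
c(P) = -6 - P*(1 + P) (c(P) = -6 + (0 - (P + 1)*P) = -6 + (0 - (1 + P)*P) = -6 + (0 - P*(1 + P)) = -6 - P*(1 + P))
F = I*sqrt(118) (F = sqrt(-118) = I*sqrt(118) ≈ 10.863*I)
o = 112/3 (o = -14*(-6 - 1*(-2) - 1*(-2)**2)/3 = -14*(-6 + 2 - 1*4)/3 = -14*(-6 + 2 - 4)/3 = -14*(-8)/3 = -1/9*(-336) = 112/3 ≈ 37.333)
o - F = 112/3 - I*sqrt(118)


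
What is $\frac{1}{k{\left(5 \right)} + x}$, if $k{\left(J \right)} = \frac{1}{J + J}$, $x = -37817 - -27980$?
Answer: $- \frac{10}{98369} \approx -0.00010166$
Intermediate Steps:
$x = -9837$ ($x = -37817 + 27980 = -9837$)
$k{\left(J \right)} = \frac{1}{2 J}$
$\frac{1}{k{\left(5 \right)} + x} = \frac{1}{\frac{1}{2 \cdot 5} - 9837} = \frac{1}{\frac{1}{2} \cdot \frac{1}{5} - 9837} = \frac{1}{\frac{1}{10} - 9837} = \frac{1}{- \frac{98369}{10}} = - \frac{10}{98369}$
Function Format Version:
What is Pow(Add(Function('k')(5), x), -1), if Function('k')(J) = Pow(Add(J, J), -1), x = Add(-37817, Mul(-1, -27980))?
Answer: Rational(-10, 98369) ≈ -0.00010166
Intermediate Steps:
x = -9837 (x = Add(-37817, 27980) = -9837)
Function('k')(J) = Mul(Rational(1, 2), Pow(J, -1)) (Function('k')(J) = Pow(Mul(2, J), -1) = Mul(Rational(1, 2), Pow(J, -1)))
Pow(Add(Function('k')(5), x), -1) = Pow(Add(Mul(Rational(1, 2), Pow(5, -1)), -9837), -1) = Pow(Add(Mul(Rational(1, 2), Rational(1, 5)), -9837), -1) = Pow(Add(Rational(1, 10), -9837), -1) = Pow(Rational(-98369, 10), -1) = Rational(-10, 98369)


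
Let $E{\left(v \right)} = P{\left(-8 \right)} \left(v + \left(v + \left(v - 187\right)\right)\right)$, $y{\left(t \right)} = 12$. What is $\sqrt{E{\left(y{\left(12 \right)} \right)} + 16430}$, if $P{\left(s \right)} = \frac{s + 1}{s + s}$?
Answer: $\frac{\sqrt{261823}}{4} \approx 127.92$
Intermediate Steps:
$P{\left(s \right)} = \frac{1 + s}{2 s}$
$E{\left(v \right)} = - \frac{1309}{16} + \frac{21 v}{16}$ ($E{\left(v \right)} = \frac{1 - 8}{2 \left(-8\right)} \left(v + \left(v + \left(v - 187\right)\right)\right) = \frac{1}{2} \left(- \frac{1}{8}\right) \left(-7\right) \left(v + \left(v + \left(-187 + v\right)\right)\right) = \frac{7 \left(v + \left(-187 + 2 v\right)\right)}{16} = \frac{7 \left(-187 + 3 v\right)}{16} = - \frac{1309}{16} + \frac{21 v}{16}$)
$\sqrt{E{\left(y{\left(12 \right)} \right)} + 16430} = \sqrt{\left(- \frac{1309}{16} + \frac{21}{16} \cdot 12\right) + 16430} = \sqrt{\left(- \frac{1309}{16} + \frac{63}{4}\right) + 16430} = \sqrt{- \frac{1057}{16} + 16430} = \sqrt{\frac{261823}{16}} = \frac{\sqrt{261823}}{4}$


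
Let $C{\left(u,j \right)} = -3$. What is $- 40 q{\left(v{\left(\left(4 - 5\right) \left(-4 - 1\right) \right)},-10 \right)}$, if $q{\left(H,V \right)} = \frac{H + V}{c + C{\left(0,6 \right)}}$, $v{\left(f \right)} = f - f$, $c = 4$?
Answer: $400$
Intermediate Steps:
$v{\left(f \right)} = 0$
$q{\left(H,V \right)} = H + V$ ($q{\left(H,V \right)} = \frac{H + V}{4 - 3} = \frac{H + V}{1} = \left(H + V\right) 1 = H + V$)
$- 40 q{\left(v{\left(\left(4 - 5\right) \left(-4 - 1\right) \right)},-10 \right)} = - 40 \left(0 - 10\right) = \left(-40\right) \left(-10\right) = 400$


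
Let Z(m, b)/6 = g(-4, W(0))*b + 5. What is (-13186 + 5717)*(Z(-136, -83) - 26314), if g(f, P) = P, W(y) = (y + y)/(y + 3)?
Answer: 196315196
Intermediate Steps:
W(y) = 2*y/(3 + y) (W(y) = (2*y)/(3 + y) = 2*y/(3 + y))
Z(m, b) = 30 (Z(m, b) = 6*((2*0/(3 + 0))*b + 5) = 6*((2*0/3)*b + 5) = 6*((2*0*(⅓))*b + 5) = 6*(0*b + 5) = 6*(0 + 5) = 6*5 = 30)
(-13186 + 5717)*(Z(-136, -83) - 26314) = (-13186 + 5717)*(30 - 26314) = -7469*(-26284) = 196315196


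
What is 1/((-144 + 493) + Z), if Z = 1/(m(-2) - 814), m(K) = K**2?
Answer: 810/282689 ≈ 0.0028653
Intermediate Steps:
Z = -1/810 (Z = 1/((-2)**2 - 814) = 1/(4 - 814) = 1/(-810) = -1/810 ≈ -0.0012346)
1/((-144 + 493) + Z) = 1/((-144 + 493) - 1/810) = 1/(349 - 1/810) = 1/(282689/810) = 810/282689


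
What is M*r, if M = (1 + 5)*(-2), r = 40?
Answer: -480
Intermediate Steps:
M = -12 (M = 6*(-2) = -12)
M*r = -12*40 = -480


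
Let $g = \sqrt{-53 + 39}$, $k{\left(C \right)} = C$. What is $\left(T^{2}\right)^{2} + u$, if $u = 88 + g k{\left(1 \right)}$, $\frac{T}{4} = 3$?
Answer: $20824 + i \sqrt{14} \approx 20824.0 + 3.7417 i$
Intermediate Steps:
$T = 12$ ($T = 4 \cdot 3 = 12$)
$g = i \sqrt{14}$ ($g = \sqrt{-14} = i \sqrt{14} \approx 3.7417 i$)
$u = 88 + i \sqrt{14}$ ($u = 88 + i \sqrt{14} \cdot 1 = 88 + i \sqrt{14} \approx 88.0 + 3.7417 i$)
$\left(T^{2}\right)^{2} + u = \left(12^{2}\right)^{2} + \left(88 + i \sqrt{14}\right) = 144^{2} + \left(88 + i \sqrt{14}\right) = 20736 + \left(88 + i \sqrt{14}\right) = 20824 + i \sqrt{14}$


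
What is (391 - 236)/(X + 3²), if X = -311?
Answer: -155/302 ≈ -0.51324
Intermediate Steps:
(391 - 236)/(X + 3²) = (391 - 236)/(-311 + 3²) = 155/(-311 + 9) = 155/(-302) = 155*(-1/302) = -155/302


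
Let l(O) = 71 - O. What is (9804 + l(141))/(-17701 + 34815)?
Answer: 4867/8557 ≈ 0.56877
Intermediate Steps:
(9804 + l(141))/(-17701 + 34815) = (9804 + (71 - 1*141))/(-17701 + 34815) = (9804 + (71 - 141))/17114 = (9804 - 70)*(1/17114) = 9734*(1/17114) = 4867/8557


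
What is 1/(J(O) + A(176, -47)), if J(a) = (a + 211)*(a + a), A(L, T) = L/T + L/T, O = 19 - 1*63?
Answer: -47/691064 ≈ -6.8011e-5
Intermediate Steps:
O = -44 (O = 19 - 63 = -44)
A(L, T) = 2*L/T
J(a) = 2*a*(211 + a) (J(a) = (211 + a)*(2*a) = 2*a*(211 + a))
1/(J(O) + A(176, -47)) = 1/(2*(-44)*(211 - 44) + 2*176/(-47)) = 1/(2*(-44)*167 + 2*176*(-1/47)) = 1/(-14696 - 352/47) = 1/(-691064/47) = -47/691064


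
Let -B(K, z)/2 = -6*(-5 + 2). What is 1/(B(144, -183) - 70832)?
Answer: -1/70868 ≈ -1.4111e-5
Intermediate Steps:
B(K, z) = -36 (B(K, z) = -(-12)*(-5 + 2) = -(-12)*(-3) = -2*18 = -36)
1/(B(144, -183) - 70832) = 1/(-36 - 70832) = 1/(-70868) = -1/70868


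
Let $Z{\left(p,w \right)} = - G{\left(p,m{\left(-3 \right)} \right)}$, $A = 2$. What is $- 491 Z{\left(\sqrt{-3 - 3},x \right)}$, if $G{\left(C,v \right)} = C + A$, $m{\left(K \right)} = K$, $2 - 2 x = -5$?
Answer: $982 + 491 i \sqrt{6} \approx 982.0 + 1202.7 i$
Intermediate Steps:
$x = \frac{7}{2}$ ($x = 1 - - \frac{5}{2} = 1 + \frac{5}{2} = \frac{7}{2} \approx 3.5$)
$G{\left(C,v \right)} = 2 + C$ ($G{\left(C,v \right)} = C + 2 = 2 + C$)
$Z{\left(p,w \right)} = -2 - p$ ($Z{\left(p,w \right)} = - (2 + p) = -2 - p$)
$- 491 Z{\left(\sqrt{-3 - 3},x \right)} = - 491 \left(-2 - \sqrt{-3 - 3}\right) = - 491 \left(-2 - \sqrt{-6}\right) = - 491 \left(-2 - i \sqrt{6}\right) = 982 + 491 i \sqrt{6}$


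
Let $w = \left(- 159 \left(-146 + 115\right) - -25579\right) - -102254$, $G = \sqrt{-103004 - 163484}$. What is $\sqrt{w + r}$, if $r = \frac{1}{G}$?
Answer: $\frac{\sqrt{589262926741608 - 33311 i \sqrt{66622}}}{66622} \approx 364.37 - 2.6582 \cdot 10^{-6} i$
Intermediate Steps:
$G = 2 i \sqrt{66622}$ ($G = \sqrt{-266488} = 2 i \sqrt{66622} \approx 516.22 i$)
$r = - \frac{i \sqrt{66622}}{133244}$ ($r = \frac{1}{2 i \sqrt{66622}} = - \frac{i \sqrt{66622}}{133244} \approx - 0.0019371 i$)
$w = 132762$ ($w = \left(\left(-159\right) \left(-31\right) + 25579\right) + 102254 = \left(4929 + 25579\right) + 102254 = 30508 + 102254 = 132762$)
$\sqrt{w + r} = \sqrt{132762 - \frac{i \sqrt{66622}}{133244}}$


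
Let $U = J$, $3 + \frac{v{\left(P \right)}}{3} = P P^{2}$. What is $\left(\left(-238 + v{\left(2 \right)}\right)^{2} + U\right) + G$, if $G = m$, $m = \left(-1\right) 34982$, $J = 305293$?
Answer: $320040$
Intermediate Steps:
$v{\left(P \right)} = -9 + 3 P^{3}$ ($v{\left(P \right)} = -9 + 3 P P^{2} = -9 + 3 P^{3}$)
$U = 305293$
$m = -34982$
$G = -34982$
$\left(\left(-238 + v{\left(2 \right)}\right)^{2} + U\right) + G = \left(\left(-238 - \left(9 - 3 \cdot 2^{3}\right)\right)^{2} + 305293\right) - 34982 = \left(\left(-238 + \left(-9 + 3 \cdot 8\right)\right)^{2} + 305293\right) - 34982 = \left(\left(-238 + \left(-9 + 24\right)\right)^{2} + 305293\right) - 34982 = \left(\left(-238 + 15\right)^{2} + 305293\right) - 34982 = \left(\left(-223\right)^{2} + 305293\right) - 34982 = \left(49729 + 305293\right) - 34982 = 355022 - 34982 = 320040$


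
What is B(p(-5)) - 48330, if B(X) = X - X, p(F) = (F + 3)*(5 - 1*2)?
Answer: -48330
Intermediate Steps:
p(F) = 9 + 3*F (p(F) = (3 + F)*(5 - 2) = (3 + F)*3 = 9 + 3*F)
B(X) = 0
B(p(-5)) - 48330 = 0 - 48330 = -48330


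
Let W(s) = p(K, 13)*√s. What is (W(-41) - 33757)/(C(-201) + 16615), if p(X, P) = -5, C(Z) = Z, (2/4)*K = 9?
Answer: -33757/16414 - 5*I*√41/16414 ≈ -2.0566 - 0.0019505*I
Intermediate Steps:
K = 18 (K = 2*9 = 18)
W(s) = -5*√s
(W(-41) - 33757)/(C(-201) + 16615) = (-5*I*√41 - 33757)/(-201 + 16615) = (-5*I*√41 - 33757)/16414 = (-5*I*√41 - 33757)*(1/16414) = (-33757 - 5*I*√41)*(1/16414) = -33757/16414 - 5*I*√41/16414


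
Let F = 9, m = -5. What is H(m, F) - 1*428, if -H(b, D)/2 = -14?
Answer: -400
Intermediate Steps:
H(b, D) = 28 (H(b, D) = -2*(-14) = 28)
H(m, F) - 1*428 = 28 - 1*428 = 28 - 428 = -400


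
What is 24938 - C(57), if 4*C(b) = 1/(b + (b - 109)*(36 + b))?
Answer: 476714809/19116 ≈ 24938.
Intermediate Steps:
C(b) = 1/(4*(b + (-109 + b)*(36 + b))) (C(b) = 1/(4*(b + (b - 109)*(36 + b))) = 1/(4*(b + (-109 + b)*(36 + b))))
24938 - C(57) = 24938 - 1/(4*(-3924 + 57**2 - 72*57)) = 24938 - 1/(4*(-3924 + 3249 - 4104)) = 24938 - 1/(4*(-4779)) = 24938 - (-1)/(4*4779) = 24938 - 1*(-1/19116) = 24938 + 1/19116 = 476714809/19116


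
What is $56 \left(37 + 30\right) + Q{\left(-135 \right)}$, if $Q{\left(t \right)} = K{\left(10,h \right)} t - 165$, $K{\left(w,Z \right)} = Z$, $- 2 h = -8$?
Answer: $3047$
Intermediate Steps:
$h = 4$ ($h = \left(- \frac{1}{2}\right) \left(-8\right) = 4$)
$Q{\left(t \right)} = -165 + 4 t$ ($Q{\left(t \right)} = 4 t - 165 = -165 + 4 t$)
$56 \left(37 + 30\right) + Q{\left(-135 \right)} = 56 \left(37 + 30\right) + \left(-165 + 4 \left(-135\right)\right) = 56 \cdot 67 - 705 = 3752 - 705 = 3047$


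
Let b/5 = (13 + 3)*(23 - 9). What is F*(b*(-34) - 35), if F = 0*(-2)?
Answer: 0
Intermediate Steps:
F = 0
b = 1120 (b = 5*((13 + 3)*(23 - 9)) = 5*(16*14) = 5*224 = 1120)
F*(b*(-34) - 35) = 0*(1120*(-34) - 35) = 0*(-38080 - 35) = 0*(-38115) = 0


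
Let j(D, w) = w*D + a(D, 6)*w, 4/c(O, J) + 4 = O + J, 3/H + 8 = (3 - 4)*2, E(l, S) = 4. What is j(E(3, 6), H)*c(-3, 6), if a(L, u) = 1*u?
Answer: 12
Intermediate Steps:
a(L, u) = u
H = -3/10 (H = 3/(-8 + (3 - 4)*2) = 3/(-8 - 1*2) = 3/(-8 - 2) = 3/(-10) = 3*(-⅒) = -3/10 ≈ -0.30000)
c(O, J) = 4/(-4 + J + O) (c(O, J) = 4/(-4 + (O + J)) = 4/(-4 + (J + O)) = 4/(-4 + J + O))
j(D, w) = 6*w + D*w (j(D, w) = w*D + 6*w = D*w + 6*w = 6*w + D*w)
j(E(3, 6), H)*c(-3, 6) = (-3*(6 + 4)/10)*(4/(-4 + 6 - 3)) = (-3/10*10)*(4/(-1)) = -12*(-1) = -3*(-4) = 12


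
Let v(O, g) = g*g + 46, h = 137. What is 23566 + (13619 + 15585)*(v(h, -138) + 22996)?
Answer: 1229103110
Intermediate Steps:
v(O, g) = 46 + g**2 (v(O, g) = g**2 + 46 = 46 + g**2)
23566 + (13619 + 15585)*(v(h, -138) + 22996) = 23566 + (13619 + 15585)*((46 + (-138)**2) + 22996) = 23566 + 29204*((46 + 19044) + 22996) = 23566 + 29204*(19090 + 22996) = 23566 + 29204*42086 = 23566 + 1229079544 = 1229103110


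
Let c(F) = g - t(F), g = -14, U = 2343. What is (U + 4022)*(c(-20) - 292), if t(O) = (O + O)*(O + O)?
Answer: -12131690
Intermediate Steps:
t(O) = 4*O² (t(O) = (2*O)*(2*O) = 4*O²)
c(F) = -14 - 4*F²
(U + 4022)*(c(-20) - 292) = (2343 + 4022)*((-14 - 4*(-20)²) - 292) = 6365*((-14 - 4*400) - 292) = 6365*((-14 - 1600) - 292) = 6365*(-1614 - 292) = 6365*(-1906) = -12131690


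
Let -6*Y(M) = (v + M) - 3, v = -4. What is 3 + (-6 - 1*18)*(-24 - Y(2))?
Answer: 599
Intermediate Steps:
Y(M) = 7/6 - M/6 (Y(M) = -((-4 + M) - 3)/6 = -(-7 + M)/6 = 7/6 - M/6)
3 + (-6 - 1*18)*(-24 - Y(2)) = 3 + (-6 - 1*18)*(-24 - (7/6 - ⅙*2)) = 3 + (-6 - 18)*(-24 - (7/6 - ⅓)) = 3 - 24*(-24 - 1*⅚) = 3 - 24*(-24 - ⅚) = 3 - 24*(-149/6) = 3 + 596 = 599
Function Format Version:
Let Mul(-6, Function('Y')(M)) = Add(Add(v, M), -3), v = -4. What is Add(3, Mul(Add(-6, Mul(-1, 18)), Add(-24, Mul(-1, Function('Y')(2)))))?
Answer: 599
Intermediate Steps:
Function('Y')(M) = Add(Rational(7, 6), Mul(Rational(-1, 6), M)) (Function('Y')(M) = Mul(Rational(-1, 6), Add(Add(-4, M), -3)) = Mul(Rational(-1, 6), Add(-7, M)) = Add(Rational(7, 6), Mul(Rational(-1, 6), M)))
Add(3, Mul(Add(-6, Mul(-1, 18)), Add(-24, Mul(-1, Function('Y')(2))))) = Add(3, Mul(Add(-6, Mul(-1, 18)), Add(-24, Mul(-1, Add(Rational(7, 6), Mul(Rational(-1, 6), 2)))))) = Add(3, Mul(Add(-6, -18), Add(-24, Mul(-1, Add(Rational(7, 6), Rational(-1, 3)))))) = Add(3, Mul(-24, Add(-24, Mul(-1, Rational(5, 6))))) = Add(3, Mul(-24, Add(-24, Rational(-5, 6)))) = Add(3, Mul(-24, Rational(-149, 6))) = Add(3, 596) = 599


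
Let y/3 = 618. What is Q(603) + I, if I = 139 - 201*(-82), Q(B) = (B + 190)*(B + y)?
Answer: 1965022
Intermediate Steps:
y = 1854 (y = 3*618 = 1854)
Q(B) = (190 + B)*(1854 + B) (Q(B) = (B + 190)*(B + 1854) = (190 + B)*(1854 + B))
I = 16621 (I = 139 + 16482 = 16621)
Q(603) + I = (352260 + 603² + 2044*603) + 16621 = (352260 + 363609 + 1232532) + 16621 = 1948401 + 16621 = 1965022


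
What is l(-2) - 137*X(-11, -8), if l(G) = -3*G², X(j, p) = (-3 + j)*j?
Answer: -21110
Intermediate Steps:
X(j, p) = j*(-3 + j)
l(-2) - 137*X(-11, -8) = -3*(-2)² - (-1507)*(-3 - 11) = -3*4 - (-1507)*(-14) = -12 - 137*154 = -12 - 21098 = -21110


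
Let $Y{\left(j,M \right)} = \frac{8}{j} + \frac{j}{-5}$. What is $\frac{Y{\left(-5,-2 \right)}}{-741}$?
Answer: $\frac{1}{1235} \approx 0.00080972$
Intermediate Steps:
$Y{\left(j,M \right)} = \frac{8}{j} - \frac{j}{5}$ ($Y{\left(j,M \right)} = \frac{8}{j} + j \left(- \frac{1}{5}\right) = \frac{8}{j} - \frac{j}{5}$)
$\frac{Y{\left(-5,-2 \right)}}{-741} = \frac{\frac{8}{-5} - -1}{-741} = \left(8 \left(- \frac{1}{5}\right) + 1\right) \left(- \frac{1}{741}\right) = \left(- \frac{8}{5} + 1\right) \left(- \frac{1}{741}\right) = \left(- \frac{3}{5}\right) \left(- \frac{1}{741}\right) = \frac{1}{1235}$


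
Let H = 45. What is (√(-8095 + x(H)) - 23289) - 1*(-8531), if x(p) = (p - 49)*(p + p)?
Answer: -14758 + I*√8455 ≈ -14758.0 + 91.951*I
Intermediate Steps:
x(p) = 2*p*(-49 + p) (x(p) = (-49 + p)*(2*p) = 2*p*(-49 + p))
(√(-8095 + x(H)) - 23289) - 1*(-8531) = (√(-8095 + 2*45*(-49 + 45)) - 23289) - 1*(-8531) = (√(-8095 + 2*45*(-4)) - 23289) + 8531 = (√(-8095 - 360) - 23289) + 8531 = (√(-8455) - 23289) + 8531 = (I*√8455 - 23289) + 8531 = (-23289 + I*√8455) + 8531 = -14758 + I*√8455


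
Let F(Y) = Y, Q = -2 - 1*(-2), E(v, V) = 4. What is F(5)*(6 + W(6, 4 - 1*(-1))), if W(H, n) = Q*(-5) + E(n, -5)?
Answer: 50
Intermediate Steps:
Q = 0 (Q = -2 + 2 = 0)
W(H, n) = 4 (W(H, n) = 0*(-5) + 4 = 0 + 4 = 4)
F(5)*(6 + W(6, 4 - 1*(-1))) = 5*(6 + 4) = 5*10 = 50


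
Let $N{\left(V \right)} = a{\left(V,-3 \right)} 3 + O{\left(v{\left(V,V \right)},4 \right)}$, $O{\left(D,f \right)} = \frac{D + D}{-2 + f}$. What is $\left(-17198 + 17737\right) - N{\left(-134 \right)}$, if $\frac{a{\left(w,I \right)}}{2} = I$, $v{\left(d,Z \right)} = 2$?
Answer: $555$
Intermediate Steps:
$O{\left(D,f \right)} = \frac{2 D}{-2 + f}$
$a{\left(w,I \right)} = 2 I$
$N{\left(V \right)} = -16$ ($N{\left(V \right)} = 2 \left(-3\right) 3 + 2 \cdot 2 \frac{1}{-2 + 4} = \left(-6\right) 3 + 2 \cdot 2 \cdot \frac{1}{2} = -18 + 2 \cdot 2 \cdot \frac{1}{2} = -18 + 2 = -16$)
$\left(-17198 + 17737\right) - N{\left(-134 \right)} = \left(-17198 + 17737\right) - -16 = 539 + 16 = 555$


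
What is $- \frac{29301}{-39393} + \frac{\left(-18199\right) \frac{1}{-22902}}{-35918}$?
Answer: $\frac{2678012326181}{3600494095572} \approx 0.74379$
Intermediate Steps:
$- \frac{29301}{-39393} + \frac{\left(-18199\right) \frac{1}{-22902}}{-35918} = \left(-29301\right) \left(- \frac{1}{39393}\right) + \left(-18199\right) \left(- \frac{1}{22902}\right) \left(- \frac{1}{35918}\right) = \frac{9767}{13131} + \frac{18199}{22902} \left(- \frac{1}{35918}\right) = \frac{9767}{13131} - \frac{18199}{822594036} = \frac{2678012326181}{3600494095572}$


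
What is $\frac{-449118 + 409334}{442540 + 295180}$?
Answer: $- \frac{4973}{92215} \approx -0.053928$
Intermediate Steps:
$\frac{-449118 + 409334}{442540 + 295180} = - \frac{39784}{737720} = \left(-39784\right) \frac{1}{737720} = - \frac{4973}{92215}$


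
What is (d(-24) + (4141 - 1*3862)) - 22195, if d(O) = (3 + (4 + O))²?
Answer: -21627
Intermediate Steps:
d(O) = (7 + O)²
(d(-24) + (4141 - 1*3862)) - 22195 = ((7 - 24)² + (4141 - 1*3862)) - 22195 = ((-17)² + (4141 - 3862)) - 22195 = (289 + 279) - 22195 = 568 - 22195 = -21627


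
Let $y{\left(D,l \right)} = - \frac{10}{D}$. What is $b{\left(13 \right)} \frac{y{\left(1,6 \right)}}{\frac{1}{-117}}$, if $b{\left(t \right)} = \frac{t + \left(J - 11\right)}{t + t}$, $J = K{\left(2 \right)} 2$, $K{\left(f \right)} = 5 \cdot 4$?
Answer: $1890$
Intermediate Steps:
$K{\left(f \right)} = 20$
$J = 40$ ($J = 20 \cdot 2 = 40$)
$b{\left(t \right)} = \frac{29 + t}{2 t}$ ($b{\left(t \right)} = \frac{t + \left(40 - 11\right)}{t + t} = \frac{t + \left(40 - 11\right)}{2 t} = \left(t + 29\right) \frac{1}{2 t} = \left(29 + t\right) \frac{1}{2 t} = \frac{29 + t}{2 t}$)
$b{\left(13 \right)} \frac{y{\left(1,6 \right)}}{\frac{1}{-117}} = \frac{29 + 13}{2 \cdot 13} \frac{\left(-10\right) 1^{-1}}{\frac{1}{-117}} = \frac{1}{2} \cdot \frac{1}{13} \cdot 42 \frac{\left(-10\right) 1}{- \frac{1}{117}} = \frac{21 \left(\left(-10\right) \left(-117\right)\right)}{13} = \frac{21}{13} \cdot 1170 = 1890$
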